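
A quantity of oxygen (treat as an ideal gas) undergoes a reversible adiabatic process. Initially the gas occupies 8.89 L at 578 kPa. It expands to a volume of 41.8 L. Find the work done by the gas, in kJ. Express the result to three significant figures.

γ = 7/5 for a diatomic ideal gas.
P₂ = P₁(V₁/V₂)^γ = 578×(8.89/41.8)^(7/5) = 66.18 kPa.
For a reversible adiabat, W_by_gas = (P₁V₁ − P₂V₂)/(γ−1).
W_by = (578000×0.00889 − 66180×0.0418) / (2/5) = 5930 J.

W ≈ 5.93 kJ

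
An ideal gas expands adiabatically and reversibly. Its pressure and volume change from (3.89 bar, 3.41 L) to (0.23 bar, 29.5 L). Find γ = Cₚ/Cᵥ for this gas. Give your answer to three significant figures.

PV^γ = const ⇒ γ = ln(P₂/P₁) / ln(V₁/V₂).
γ = ln(0.23/3.89) / ln(3.41/29.5) = 1.311.

γ ≈ 1.31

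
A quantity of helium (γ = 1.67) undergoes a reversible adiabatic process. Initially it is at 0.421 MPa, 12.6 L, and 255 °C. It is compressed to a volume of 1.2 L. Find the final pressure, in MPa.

Adiabatic: P₁V₁^γ = P₂V₂^γ ⇒ P₂ = P₁ (V₁/V₂)^γ.
P₂ = 0.421 × (12.6/1.2)^(1.67) = 21.36 MPa.

P₂ ≈ 21.4 MPa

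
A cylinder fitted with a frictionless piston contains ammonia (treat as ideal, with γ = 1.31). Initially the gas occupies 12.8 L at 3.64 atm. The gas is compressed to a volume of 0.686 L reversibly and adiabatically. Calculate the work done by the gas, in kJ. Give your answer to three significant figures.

W ≈ -22.5 kJ

P₂ = P₁(V₁/V₂)^γ = 3.64×(12.8/0.686)^(1.31) = 168.3 atm.
For a reversible adiabat, W_by_gas = (P₁V₁ − P₂V₂)/(γ−1).
W_by = (368800×0.0128 − 1.705×10^7×0.000686) / (0.31) = -22500 J.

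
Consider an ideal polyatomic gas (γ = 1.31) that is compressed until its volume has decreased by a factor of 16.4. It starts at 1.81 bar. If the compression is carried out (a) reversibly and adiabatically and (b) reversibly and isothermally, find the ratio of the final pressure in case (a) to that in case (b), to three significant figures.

P_adiabatic / P_isothermal ≈ 2.38

Isothermal: P_b = P₁(V₁/V₂) = 1.81×16.4.
Adiabatic: P_a = P₁(V₁/V₂)^γ = 1.81×16.4^(1.31).
P_a/P_b = (V₁/V₂)^(γ−1) = 16.4^(0.31) = 2.38.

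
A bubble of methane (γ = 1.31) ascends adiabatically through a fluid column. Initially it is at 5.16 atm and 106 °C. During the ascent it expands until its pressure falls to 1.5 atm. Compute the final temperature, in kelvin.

Along an adiabat T P^((1−γ)/γ) is constant, so T₂ = T₁ (P₂/P₁)^((γ−1)/γ).
T₁ = 106 °C = 379.1 K.
T₂ = 379.1 × (1.5/5.16)^(0.237) = 283 K.

T₂ ≈ 283 K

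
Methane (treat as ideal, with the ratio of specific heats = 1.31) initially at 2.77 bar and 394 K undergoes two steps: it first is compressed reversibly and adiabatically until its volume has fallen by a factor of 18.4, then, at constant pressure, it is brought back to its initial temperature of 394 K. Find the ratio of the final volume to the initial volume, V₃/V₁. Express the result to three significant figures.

V₃/V₁ ≈ 0.0220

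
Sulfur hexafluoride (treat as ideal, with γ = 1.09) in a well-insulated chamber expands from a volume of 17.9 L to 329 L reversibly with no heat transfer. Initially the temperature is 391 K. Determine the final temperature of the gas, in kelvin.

Adiabatic: T₁V₁^(γ−1) = T₂V₂^(γ−1) ⇒ T₂ = T₁ (V₁/V₂)^(γ−1).
T₂ = 391 × (17.9/329)^(0.09) = 300.9 K.

T₂ ≈ 301 K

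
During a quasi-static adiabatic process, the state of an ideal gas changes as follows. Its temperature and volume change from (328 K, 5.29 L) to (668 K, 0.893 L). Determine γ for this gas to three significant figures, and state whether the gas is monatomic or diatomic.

γ ≈ 1.40; diatomic

TV^(γ−1) = const ⇒ γ − 1 = ln(T₂/T₁) / ln(V₁/V₂).
γ = 1 + ln(668/328) / ln(5.29/0.893) = 1.4.
γ ≈ 1.40 is close to 7/5, so the gas is diatomic.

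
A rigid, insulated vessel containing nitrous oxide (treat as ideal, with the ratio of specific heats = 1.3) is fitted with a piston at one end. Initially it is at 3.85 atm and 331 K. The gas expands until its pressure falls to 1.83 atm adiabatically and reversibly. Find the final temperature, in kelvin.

T₂ ≈ 279 K

Along an adiabat T P^((1−γ)/γ) is constant, so T₂ = T₁ (P₂/P₁)^((γ−1)/γ).
T₂ = 331 × (1.83/3.85)^(0.231) = 278.8 K.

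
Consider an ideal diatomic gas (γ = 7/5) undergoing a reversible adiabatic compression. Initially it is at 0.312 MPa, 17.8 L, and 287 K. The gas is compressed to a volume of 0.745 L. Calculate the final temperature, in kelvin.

Adiabatic: T₁V₁^(γ−1) = T₂V₂^(γ−1) ⇒ T₂ = T₁ (V₁/V₂)^(γ−1).
T₂ = 287 × (17.8/0.745)^(2/5) = 1021 K.

T₂ ≈ 1020 K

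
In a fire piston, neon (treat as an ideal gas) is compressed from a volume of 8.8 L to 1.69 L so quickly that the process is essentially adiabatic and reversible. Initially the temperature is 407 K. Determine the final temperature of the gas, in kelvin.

T₂ ≈ 1220 K

Adiabatic: T₁V₁^(γ−1) = T₂V₂^(γ−1) ⇒ T₂ = T₁ (V₁/V₂)^(γ−1).
For a monatomic ideal gas γ = 5/3, so γ−1 = 2/3.
T₂ = 407 × (8.8/1.69)^(2/3) = 1223 K.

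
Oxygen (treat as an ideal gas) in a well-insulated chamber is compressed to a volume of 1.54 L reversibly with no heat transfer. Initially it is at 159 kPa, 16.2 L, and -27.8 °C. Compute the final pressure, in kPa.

P₂ ≈ 4290 kPa

Since PV^γ is constant along a reversible adiabat, P₂ = P₁ (V₁/V₂)^γ.
γ = 7/5 for a diatomic ideal gas.
P₂ = 159 × (16.2/1.54)^(7/5) = 4287 kPa.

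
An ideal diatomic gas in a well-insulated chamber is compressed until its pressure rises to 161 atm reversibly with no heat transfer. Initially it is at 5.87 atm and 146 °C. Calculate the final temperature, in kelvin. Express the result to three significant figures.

Along an adiabat T P^((1−γ)/γ) is constant, so T₂ = T₁ (P₂/P₁)^((γ−1)/γ).
For a diatomic ideal gas γ = 7/5, so (γ−1)/γ = 2/7.
T₁ = 146 °C = 419.1 K.
T₂ = 419.1 × (161/5.87)^(2/7) = 1080 K.

T₂ ≈ 1080 K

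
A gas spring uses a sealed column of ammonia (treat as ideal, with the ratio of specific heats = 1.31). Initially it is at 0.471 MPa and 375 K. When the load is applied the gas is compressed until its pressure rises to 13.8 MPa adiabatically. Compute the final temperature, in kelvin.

Along an adiabat T P^((1−γ)/γ) is constant, so T₂ = T₁ (P₂/P₁)^((γ−1)/γ).
T₂ = 375 × (13.8/0.471)^(0.237) = 834 K.

T₂ ≈ 834 K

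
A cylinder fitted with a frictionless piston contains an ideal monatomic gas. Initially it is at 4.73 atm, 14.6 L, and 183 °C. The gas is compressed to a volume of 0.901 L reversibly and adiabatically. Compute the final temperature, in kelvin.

T₂ ≈ 2920 K

For a reversible adiabat TV^(γ−1) is constant, so T₂ = T₁ (V₁/V₂)^(γ−1).
γ = 5/3 for a monatomic ideal gas.
T₁ = 183 °C = 456.1 K.
T₂ = 456.1 × (14.6/0.901)^(2/3) = 2921 K.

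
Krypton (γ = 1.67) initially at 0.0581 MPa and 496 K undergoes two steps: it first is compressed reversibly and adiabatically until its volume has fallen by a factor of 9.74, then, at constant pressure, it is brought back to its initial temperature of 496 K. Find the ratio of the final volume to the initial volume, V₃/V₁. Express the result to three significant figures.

V₃/V₁ ≈ 0.0223

Adiabatic step: V₂/V₁ = 0.1027; T₂ = T₁·9.74^(0.67) = 2279 K.
Isobaric step: V₃/V₂ = T₃/T₂ = 496/2279.
V₃/V₁ = (V₂/V₁)(V₃/V₂) = 0.1027 × (496/2279) = 0.02234.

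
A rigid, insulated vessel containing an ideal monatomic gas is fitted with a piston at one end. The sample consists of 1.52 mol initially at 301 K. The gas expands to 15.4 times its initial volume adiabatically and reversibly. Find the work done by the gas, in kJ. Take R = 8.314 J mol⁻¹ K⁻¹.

For a reversible adiabat TV^(γ−1) is constant, so T₂ = T₁ (V₁/V₂)^(γ−1).
γ = 5/3 for a monatomic ideal gas, so γ−1 = 2/3.
T₂ = 301 × (1/15.4)^(2/3) = 48.63 K.
Q = 0, so ΔU = W_on_gas = nCᵥΔT with Cᵥ = R/(γ−1) = 12.47 J/(mol·K).
ΔU = 1.52 × 12.47 × (48.63 − 301) = -4784 J.
Work done by the gas = −ΔU = 4784 J.

W ≈ 4.78 kJ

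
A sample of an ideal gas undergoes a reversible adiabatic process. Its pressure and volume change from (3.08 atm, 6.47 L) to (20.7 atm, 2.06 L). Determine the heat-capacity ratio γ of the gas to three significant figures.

PV^γ = const ⇒ γ = ln(P₂/P₁) / ln(V₁/V₂).
γ = ln(20.7/3.08) / ln(6.47/2.06) = 1.665.

γ ≈ 1.66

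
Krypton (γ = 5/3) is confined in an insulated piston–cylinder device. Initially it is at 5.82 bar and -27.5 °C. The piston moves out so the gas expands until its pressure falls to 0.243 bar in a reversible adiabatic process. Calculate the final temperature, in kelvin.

Adiabatic: T₂/T₁ = (P₂/P₁)^((γ−1)/γ).
T₁ = -27.5 °C = 245.6 K.
T₂ = 245.6 × (0.243/5.82)^(2/5) = 68.96 K.

T₂ ≈ 69.0 K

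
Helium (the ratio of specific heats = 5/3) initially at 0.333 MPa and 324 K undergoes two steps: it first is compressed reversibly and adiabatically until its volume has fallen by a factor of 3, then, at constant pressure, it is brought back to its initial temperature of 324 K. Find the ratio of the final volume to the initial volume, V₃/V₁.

V₃/V₁ ≈ 0.160

Adiabatic step: V₂/V₁ = 0.3333; T₂ = T₁·3^(2/3) = 673.9 K.
Isobaric step: V₃/V₂ = T₃/T₂ = 324/673.9.
V₃/V₁ = (V₂/V₁)(V₃/V₂) = 0.3333 × (324/673.9) = 0.1602.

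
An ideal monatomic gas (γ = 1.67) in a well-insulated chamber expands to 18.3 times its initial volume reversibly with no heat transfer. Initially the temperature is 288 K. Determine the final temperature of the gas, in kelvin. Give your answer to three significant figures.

T₂ ≈ 41.1 K

For a reversible adiabat TV^(γ−1) is constant, so T₂ = T₁ (V₁/V₂)^(γ−1).
T₂ = 288 × (1/18.3)^(0.67) = 41.07 K.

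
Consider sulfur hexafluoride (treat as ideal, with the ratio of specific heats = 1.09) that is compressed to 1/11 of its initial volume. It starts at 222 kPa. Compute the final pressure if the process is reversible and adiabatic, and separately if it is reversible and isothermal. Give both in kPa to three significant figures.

Isothermal: P₂ = P₁(V₁/V₂) = 222×11 = 2442 kPa.
Adiabatic: P₂ = P₁(V₁/V₂)^γ = 222×11^(1.09) = 3030 kPa.

adiabatic: 3030 kPa; isothermal: 2440 kPa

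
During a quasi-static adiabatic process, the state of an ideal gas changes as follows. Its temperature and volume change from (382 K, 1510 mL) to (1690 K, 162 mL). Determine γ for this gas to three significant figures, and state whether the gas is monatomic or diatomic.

γ ≈ 1.67; monatomic

TV^(γ−1) = const ⇒ γ − 1 = ln(T₂/T₁) / ln(V₁/V₂).
γ = 1 + ln(1690/382) / ln(1510/162) = 1.666.
γ ≈ 1.67 is close to 5/3, so the gas is monatomic.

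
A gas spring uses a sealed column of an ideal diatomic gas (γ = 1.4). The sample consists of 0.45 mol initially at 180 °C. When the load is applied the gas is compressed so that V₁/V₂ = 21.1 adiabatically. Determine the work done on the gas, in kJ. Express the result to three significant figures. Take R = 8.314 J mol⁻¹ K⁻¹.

For a reversible adiabat TV^(γ−1) is constant, so T₂ = T₁ (V₁/V₂)^(γ−1).
T₁ = 180 °C = 453.1 K.
T₂ = 453.1 × 21.1^(0.4) = 1534 K.
Q = 0, so ΔU = W_on_gas = nCᵥΔT with Cᵥ = R/(γ−1) = 20.79 J/(mol·K).
ΔU = 0.45 × 20.79 × (1534 − 453.1) = 10110 J.

W ≈ 10.1 kJ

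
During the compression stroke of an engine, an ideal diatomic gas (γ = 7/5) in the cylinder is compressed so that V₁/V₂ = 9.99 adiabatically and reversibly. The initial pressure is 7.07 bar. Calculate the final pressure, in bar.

Since PV^γ is constant along a reversible adiabat, P₂ = P₁ (V₁/V₂)^γ.
P₂ = 7.07 × 9.99^(7/5) = 177.3 bar.

P₂ ≈ 177 bar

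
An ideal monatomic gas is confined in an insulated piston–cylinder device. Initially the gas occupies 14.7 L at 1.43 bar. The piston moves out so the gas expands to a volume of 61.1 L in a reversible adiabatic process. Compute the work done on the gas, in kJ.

γ = 5/3 for a monatomic ideal gas.
P₂ = P₁(V₁/V₂)^γ = 1.43×(14.7/61.1)^(5/3) = 0.1331 bar.
For a reversible adiabat, W_by_gas = (P₁V₁ − P₂V₂)/(γ−1).
W_by = (143000×0.0147 − 13310×0.0611) / (2/3) = 1933 J.
W_on_gas = −W_by = -1933 J.

W ≈ -1.93 kJ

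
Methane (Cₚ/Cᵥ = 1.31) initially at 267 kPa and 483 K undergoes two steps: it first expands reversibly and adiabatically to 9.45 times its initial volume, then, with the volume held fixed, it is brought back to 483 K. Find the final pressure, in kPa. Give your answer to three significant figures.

P₃ ≈ 28.3 kPa

Adiabatic step (PV^γ = const): P₂ = 267×(1/9.45)^(1.31) = 14.08 kPa; T₂ = 483×(1/9.45)^(0.31) = 240.7 K.
Isochoric: P₃ = P₂(T₃/T₂) = 14.08 × (483/240.7) = 28.25 kPa.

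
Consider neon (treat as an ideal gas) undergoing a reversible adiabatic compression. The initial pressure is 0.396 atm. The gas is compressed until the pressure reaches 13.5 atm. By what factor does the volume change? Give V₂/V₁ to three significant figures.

V₂/V₁ ≈ 0.120

From PV^γ = const, V₂/V₁ = (P₁/P₂)^(1/γ).
For a monatomic ideal gas γ = 5/3.
V₂/V₁ = (0.396/13.5)^(3/5) = 0.1203.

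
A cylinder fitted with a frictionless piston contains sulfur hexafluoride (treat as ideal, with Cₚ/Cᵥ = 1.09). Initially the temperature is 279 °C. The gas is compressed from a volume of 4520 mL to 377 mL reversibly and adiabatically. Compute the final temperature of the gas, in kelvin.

T₂ ≈ 690 K

For a reversible adiabat TV^(γ−1) is constant, so T₂ = T₁ (V₁/V₂)^(γ−1).
T₁ = 279 °C = 552.1 K.
T₂ = 552.1 × (4520/377)^(0.09) = 690.5 K.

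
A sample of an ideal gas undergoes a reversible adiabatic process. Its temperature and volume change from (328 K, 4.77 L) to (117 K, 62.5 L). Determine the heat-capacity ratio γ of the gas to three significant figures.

γ ≈ 1.40

TV^(γ−1) = const ⇒ γ − 1 = ln(T₂/T₁) / ln(V₁/V₂).
γ = 1 + ln(117/328) / ln(4.77/62.5) = 1.401.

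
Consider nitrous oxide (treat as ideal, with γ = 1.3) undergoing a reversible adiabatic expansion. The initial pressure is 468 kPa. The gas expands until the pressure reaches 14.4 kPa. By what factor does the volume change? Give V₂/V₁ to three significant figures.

V₂/V₁ ≈ 14.6

From PV^γ = const, V₂/V₁ = (P₁/P₂)^(1/γ).
V₂/V₁ = (468/14.4)^(0.769) = 14.55.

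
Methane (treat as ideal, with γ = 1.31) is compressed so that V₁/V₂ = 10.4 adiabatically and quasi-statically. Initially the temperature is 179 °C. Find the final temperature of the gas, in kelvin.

T₂ ≈ 934 K

For a reversible adiabat TV^(γ−1) is constant, so T₂ = T₁ (V₁/V₂)^(γ−1).
T₁ = 179 °C = 452.1 K.
T₂ = 452.1 × 10.4^(0.31) = 934.5 K.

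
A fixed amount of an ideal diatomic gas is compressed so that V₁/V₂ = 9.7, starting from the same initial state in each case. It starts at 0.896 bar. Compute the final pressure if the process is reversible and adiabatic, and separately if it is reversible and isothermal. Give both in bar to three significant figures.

adiabatic: 21.6 bar; isothermal: 8.69 bar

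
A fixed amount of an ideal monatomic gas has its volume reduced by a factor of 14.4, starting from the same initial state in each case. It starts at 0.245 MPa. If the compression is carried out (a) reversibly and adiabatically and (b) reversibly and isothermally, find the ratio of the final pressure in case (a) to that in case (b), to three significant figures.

For a monatomic ideal gas γ = 5/3.
Isothermal: P_b = P₁(V₁/V₂) = 0.245×14.4.
Adiabatic: P_a = P₁(V₁/V₂)^γ = 0.245×14.4^(5/3).
P_a/P_b = (V₁/V₂)^(γ−1) = 14.4^(2/3) = 5.919.

P_adiabatic / P_isothermal ≈ 5.92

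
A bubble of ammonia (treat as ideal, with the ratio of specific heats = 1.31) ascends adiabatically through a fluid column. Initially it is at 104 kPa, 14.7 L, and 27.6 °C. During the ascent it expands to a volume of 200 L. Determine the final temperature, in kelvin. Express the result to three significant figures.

T₂ ≈ 134 K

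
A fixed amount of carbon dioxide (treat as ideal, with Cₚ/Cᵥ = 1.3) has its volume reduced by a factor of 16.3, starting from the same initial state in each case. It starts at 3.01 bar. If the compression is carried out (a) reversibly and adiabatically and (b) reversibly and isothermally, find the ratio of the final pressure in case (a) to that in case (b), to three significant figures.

P_adiabatic / P_isothermal ≈ 2.31

Isothermal: P_b = P₁(V₁/V₂) = 3.01×16.3.
Adiabatic: P_a = P₁(V₁/V₂)^γ = 3.01×16.3^(1.3).
P_a/P_b = (V₁/V₂)^(γ−1) = 16.3^(0.3) = 2.31.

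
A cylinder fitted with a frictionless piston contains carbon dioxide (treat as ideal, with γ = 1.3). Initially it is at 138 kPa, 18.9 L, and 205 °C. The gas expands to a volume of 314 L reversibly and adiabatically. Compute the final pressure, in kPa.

Adiabatic: P₁V₁^γ = P₂V₂^γ ⇒ P₂ = P₁ (V₁/V₂)^γ.
P₂ = 138 × (18.9/314)^(1.3) = 3.575 kPa.

P₂ ≈ 3.57 kPa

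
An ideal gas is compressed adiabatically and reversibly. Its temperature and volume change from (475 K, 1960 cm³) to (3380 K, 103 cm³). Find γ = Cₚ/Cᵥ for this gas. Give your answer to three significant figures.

γ ≈ 1.67

TV^(γ−1) = const ⇒ γ − 1 = ln(T₂/T₁) / ln(V₁/V₂).
γ = 1 + ln(3380/475) / ln(1960/103) = 1.666.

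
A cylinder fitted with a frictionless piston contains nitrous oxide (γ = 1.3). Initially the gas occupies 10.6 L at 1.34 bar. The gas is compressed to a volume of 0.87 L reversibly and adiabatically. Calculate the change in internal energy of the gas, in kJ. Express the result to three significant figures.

ΔU ≈ 5.29 kJ

P₂ = P₁(V₁/V₂)^γ = 1.34×(10.6/0.87)^(1.3) = 34.56 bar.
For a reversible adiabat, W_by_gas = (P₁V₁ − P₂V₂)/(γ−1).
W_by = (134000×0.0106 − 3.456×10^6×0.00087) / (0.3) = -5289 J.
Q = 0 ⇒ ΔU = −W_by = 5289 J.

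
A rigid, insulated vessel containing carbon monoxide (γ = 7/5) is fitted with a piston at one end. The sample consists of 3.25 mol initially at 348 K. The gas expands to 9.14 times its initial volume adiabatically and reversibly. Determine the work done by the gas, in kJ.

Adiabatic: T₁V₁^(γ−1) = T₂V₂^(γ−1) ⇒ T₂ = T₁ (V₁/V₂)^(γ−1).
T₂ = 348 × (1/9.14)^(2/5) = 143.6 K.
Q = 0, so ΔU = W_on_gas = nCᵥΔT with Cᵥ = R/(γ−1) = 20.79 J/(mol·K).
ΔU = 3.25 × 20.79 × (143.6 − 348) = -13810 J.
Work done by the gas = −ΔU = 13810 J.

W ≈ 13.8 kJ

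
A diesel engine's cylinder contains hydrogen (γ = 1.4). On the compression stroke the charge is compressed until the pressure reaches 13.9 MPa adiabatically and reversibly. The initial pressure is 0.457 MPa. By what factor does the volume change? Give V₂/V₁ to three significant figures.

From PV^γ = const, V₂/V₁ = (P₁/P₂)^(1/γ).
V₂/V₁ = (0.457/13.9)^(0.714) = 0.08723.

V₂/V₁ ≈ 0.0872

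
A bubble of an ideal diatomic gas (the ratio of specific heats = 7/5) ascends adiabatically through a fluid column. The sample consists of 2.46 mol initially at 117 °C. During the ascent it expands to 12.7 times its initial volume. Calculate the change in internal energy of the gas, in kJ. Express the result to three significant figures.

For a reversible adiabat TV^(γ−1) is constant, so T₂ = T₁ (V₁/V₂)^(γ−1).
T₁ = 117 °C = 390.1 K.
T₂ = 390.1 × (1/12.7)^(2/5) = 141.2 K.
Q = 0, so ΔU = W_on_gas = nCᵥΔT with Cᵥ = R/(γ−1) = 20.79 J/(mol·K).
ΔU = 2.46 × 20.79 × (141.2 − 390.1) = -12730 J.

ΔU ≈ -12.7 kJ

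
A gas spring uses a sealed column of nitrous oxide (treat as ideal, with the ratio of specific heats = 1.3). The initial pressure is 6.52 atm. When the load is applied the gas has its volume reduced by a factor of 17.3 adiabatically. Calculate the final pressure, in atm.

Since PV^γ is constant along a reversible adiabat, P₂ = P₁ (V₁/V₂)^γ.
P₂ = 6.52 × 17.3^(1.3) = 265.3 atm.

P₂ ≈ 265 atm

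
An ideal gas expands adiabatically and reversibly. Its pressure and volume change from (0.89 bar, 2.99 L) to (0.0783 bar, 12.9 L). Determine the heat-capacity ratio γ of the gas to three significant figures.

γ ≈ 1.66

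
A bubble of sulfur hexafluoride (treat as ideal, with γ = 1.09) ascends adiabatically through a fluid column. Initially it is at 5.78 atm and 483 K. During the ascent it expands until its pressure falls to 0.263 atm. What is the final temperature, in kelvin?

Adiabatic: T₂/T₁ = (P₂/P₁)^((γ−1)/γ).
T₂ = 483 × (0.263/5.78)^(0.0826) = 374.2 K.

T₂ ≈ 374 K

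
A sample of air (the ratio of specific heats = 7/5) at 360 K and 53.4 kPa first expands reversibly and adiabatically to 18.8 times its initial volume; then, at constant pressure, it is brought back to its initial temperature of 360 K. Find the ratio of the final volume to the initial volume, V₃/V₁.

V₃/V₁ ≈ 60.8

Adiabatic step: V₂/V₁ = 18.8; T₂ = T₁·(1/18.8)^(2/5) = 111.3 K.
Isobaric step: V₃/V₂ = T₃/T₂ = 360/111.3.
V₃/V₁ = (V₂/V₁)(V₃/V₂) = 18.8 × (360/111.3) = 60.79.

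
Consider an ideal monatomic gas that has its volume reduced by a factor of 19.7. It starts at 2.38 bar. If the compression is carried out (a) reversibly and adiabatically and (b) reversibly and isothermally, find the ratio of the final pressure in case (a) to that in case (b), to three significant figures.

P_adiabatic / P_isothermal ≈ 7.29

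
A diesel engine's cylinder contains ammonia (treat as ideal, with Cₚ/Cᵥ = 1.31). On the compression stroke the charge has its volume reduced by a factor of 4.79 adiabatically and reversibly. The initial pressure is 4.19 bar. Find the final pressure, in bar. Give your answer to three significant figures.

Since PV^γ is constant along a reversible adiabat, P₂ = P₁ (V₁/V₂)^γ.
P₂ = 4.19 × 4.79^(1.31) = 32.62 bar.

P₂ ≈ 32.6 bar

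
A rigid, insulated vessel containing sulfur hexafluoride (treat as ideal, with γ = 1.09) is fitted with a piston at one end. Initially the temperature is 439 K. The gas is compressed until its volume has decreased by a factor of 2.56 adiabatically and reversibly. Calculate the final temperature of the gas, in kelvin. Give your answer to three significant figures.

T₂ ≈ 478 K

For a reversible adiabat TV^(γ−1) is constant, so T₂ = T₁ (V₁/V₂)^(γ−1).
T₂ = 439 × 2.56^(0.09) = 477.8 K.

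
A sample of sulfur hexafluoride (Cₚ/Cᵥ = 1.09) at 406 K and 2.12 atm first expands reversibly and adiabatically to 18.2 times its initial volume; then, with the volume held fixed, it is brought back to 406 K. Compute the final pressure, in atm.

P₃ ≈ 0.116 atm

Adiabatic step (PV^γ = const): P₂ = 2.12×(1/18.2)^(1.09) = 0.08971 atm; T₂ = 406×(1/18.2)^(0.09) = 312.7 K.
Isochoric: P₃ = P₂(T₃/T₂) = 0.08971 × (406/312.7) = 0.1165 atm.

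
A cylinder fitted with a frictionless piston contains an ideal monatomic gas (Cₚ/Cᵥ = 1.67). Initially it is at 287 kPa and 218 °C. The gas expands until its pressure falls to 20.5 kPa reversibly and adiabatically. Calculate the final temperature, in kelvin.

Adiabatic: T₂/T₁ = (P₂/P₁)^((γ−1)/γ).
T₁ = 218 °C = 491.1 K.
T₂ = 491.1 × (20.5/287)^(0.401) = 170.4 K.

T₂ ≈ 170 K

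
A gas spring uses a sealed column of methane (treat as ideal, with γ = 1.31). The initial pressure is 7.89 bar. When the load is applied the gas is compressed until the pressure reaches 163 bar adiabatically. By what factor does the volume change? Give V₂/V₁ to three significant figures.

V₂/V₁ ≈ 0.0991

From PV^γ = const, V₂/V₁ = (P₁/P₂)^(1/γ).
V₂/V₁ = (7.89/163)^(0.763) = 0.09911.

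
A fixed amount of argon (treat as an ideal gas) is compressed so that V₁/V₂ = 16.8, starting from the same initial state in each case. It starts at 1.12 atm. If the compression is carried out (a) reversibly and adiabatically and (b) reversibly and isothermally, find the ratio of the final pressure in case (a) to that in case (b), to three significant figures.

P_adiabatic / P_isothermal ≈ 6.56

For a monatomic ideal gas γ = 5/3.
Isothermal: P_b = P₁(V₁/V₂) = 1.12×16.8.
Adiabatic: P_a = P₁(V₁/V₂)^γ = 1.12×16.8^(5/3).
P_a/P_b = (V₁/V₂)^(γ−1) = 16.8^(2/3) = 6.56.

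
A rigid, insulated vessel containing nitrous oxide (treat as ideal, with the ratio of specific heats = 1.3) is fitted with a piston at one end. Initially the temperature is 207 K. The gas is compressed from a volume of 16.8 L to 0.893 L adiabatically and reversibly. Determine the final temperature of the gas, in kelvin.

Adiabatic: T₁V₁^(γ−1) = T₂V₂^(γ−1) ⇒ T₂ = T₁ (V₁/V₂)^(γ−1).
T₂ = 207 × (16.8/0.893)^(0.3) = 499.2 K.

T₂ ≈ 499 K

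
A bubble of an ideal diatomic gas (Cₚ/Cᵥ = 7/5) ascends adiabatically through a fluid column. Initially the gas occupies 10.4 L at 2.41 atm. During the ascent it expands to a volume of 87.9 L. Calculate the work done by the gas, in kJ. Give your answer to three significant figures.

W ≈ 3.65 kJ

P₂ = P₁(V₁/V₂)^γ = 2.41×(10.4/87.9)^(7/5) = 0.1214 atm.
For a reversible adiabat, W_by_gas = (P₁V₁ − P₂V₂)/(γ−1).
W_by = (244200×0.0104 − 12300×0.0879) / (2/5) = 3646 J.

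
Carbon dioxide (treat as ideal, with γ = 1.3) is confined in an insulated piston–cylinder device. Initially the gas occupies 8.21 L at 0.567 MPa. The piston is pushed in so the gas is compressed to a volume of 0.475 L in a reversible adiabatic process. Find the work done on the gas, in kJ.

W ≈ 21.0 kJ

P₂ = P₁(V₁/V₂)^γ = 0.567×(8.21/0.475)^(1.3) = 23.04 MPa.
For a reversible adiabat, W_by_gas = (P₁V₁ − P₂V₂)/(γ−1).
W_by = (567000×0.00821 − 2.304×10^7×0.000475) / (0.3) = -20970 J.
W_on_gas = −W_by = 20970 J.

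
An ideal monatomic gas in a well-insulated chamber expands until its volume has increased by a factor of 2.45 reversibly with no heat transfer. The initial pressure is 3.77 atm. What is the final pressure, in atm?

Adiabatic: P₁V₁^γ = P₂V₂^γ ⇒ P₂ = P₁ (V₁/V₂)^γ.
For a monatomic ideal gas γ = 5/3.
P₂ = 3.77 × (1/2.45)^(5/3) = 0.8467 atm.

P₂ ≈ 0.847 atm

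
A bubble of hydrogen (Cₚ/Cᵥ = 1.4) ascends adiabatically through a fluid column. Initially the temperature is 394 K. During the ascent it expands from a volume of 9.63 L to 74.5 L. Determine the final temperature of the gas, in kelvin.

For a reversible adiabat TV^(γ−1) is constant, so T₂ = T₁ (V₁/V₂)^(γ−1).
T₂ = 394 × (9.63/74.5)^(0.4) = 173.8 K.

T₂ ≈ 174 K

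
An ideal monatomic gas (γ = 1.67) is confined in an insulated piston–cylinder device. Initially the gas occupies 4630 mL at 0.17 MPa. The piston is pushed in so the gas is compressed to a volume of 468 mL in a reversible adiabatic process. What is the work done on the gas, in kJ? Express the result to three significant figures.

W ≈ 4.28 kJ

P₂ = P₁(V₁/V₂)^γ = 0.17×(4630/468)^(1.67) = 7.81 MPa.
For a reversible adiabat, W_by_gas = (P₁V₁ − P₂V₂)/(γ−1).
W_by = (170000×0.00463 − 7.81×10^6×0.000468) / (0.67) = -4281 J.
W_on_gas = −W_by = 4281 J.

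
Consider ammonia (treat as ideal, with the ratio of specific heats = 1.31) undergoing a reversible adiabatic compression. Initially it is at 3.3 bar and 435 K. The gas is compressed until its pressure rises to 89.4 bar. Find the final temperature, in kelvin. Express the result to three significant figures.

T₂ ≈ 950 K

Along an adiabat T P^((1−γ)/γ) is constant, so T₂ = T₁ (P₂/P₁)^((γ−1)/γ).
T₂ = 435 × (89.4/3.3)^(0.237) = 949.6 K.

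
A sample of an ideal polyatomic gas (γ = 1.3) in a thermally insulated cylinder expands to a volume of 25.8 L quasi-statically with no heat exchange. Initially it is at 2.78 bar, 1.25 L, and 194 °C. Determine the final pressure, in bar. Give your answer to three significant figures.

P₂ ≈ 0.0543 bar

Adiabatic: P₁V₁^γ = P₂V₂^γ ⇒ P₂ = P₁ (V₁/V₂)^γ.
P₂ = 2.78 × (1.25/25.8)^(1.3) = 0.05432 bar.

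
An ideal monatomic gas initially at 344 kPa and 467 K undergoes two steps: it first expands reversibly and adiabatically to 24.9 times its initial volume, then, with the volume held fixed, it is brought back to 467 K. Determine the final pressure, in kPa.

For a monatomic ideal gas γ = 5/3.
Adiabatic step (PV^γ = const): P₂ = 344×(1/24.9)^(5/3) = 1.62 kPa; T₂ = 467×(1/24.9)^(2/3) = 54.77 K.
Isochoric: P₃ = P₂(T₃/T₂) = 1.62 × (467/54.77) = 13.82 kPa.

P₃ ≈ 13.8 kPa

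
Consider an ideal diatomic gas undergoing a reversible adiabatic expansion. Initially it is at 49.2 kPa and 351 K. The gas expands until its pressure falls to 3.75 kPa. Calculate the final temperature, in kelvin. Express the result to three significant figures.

Adiabatic: T₂/T₁ = (P₂/P₁)^((γ−1)/γ).
For a diatomic ideal gas γ = 7/5, so (γ−1)/γ = 2/7.
T₂ = 351 × (3.75/49.2)^(2/7) = 168.2 K.

T₂ ≈ 168 K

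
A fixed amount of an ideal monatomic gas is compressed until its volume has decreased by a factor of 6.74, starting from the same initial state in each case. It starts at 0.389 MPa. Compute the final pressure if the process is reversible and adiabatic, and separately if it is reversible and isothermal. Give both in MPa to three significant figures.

adiabatic: 9.36 MPa; isothermal: 2.62 MPa

For a monatomic ideal gas γ = 5/3.
Isothermal: P₂ = P₁(V₁/V₂) = 0.389×6.74 = 2.622 MPa.
Adiabatic: P₂ = P₁(V₁/V₂)^γ = 0.389×6.74^(5/3) = 9.355 MPa.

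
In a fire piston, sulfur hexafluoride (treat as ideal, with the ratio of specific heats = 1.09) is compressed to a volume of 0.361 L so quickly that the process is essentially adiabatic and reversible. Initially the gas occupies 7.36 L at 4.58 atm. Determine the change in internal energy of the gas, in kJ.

ΔU ≈ 11.8 kJ

P₂ = P₁(V₁/V₂)^γ = 4.58×(7.36/0.361)^(1.09) = 122.5 atm.
For a reversible adiabat, W_by_gas = (P₁V₁ − P₂V₂)/(γ−1).
W_by = (464100×0.00736 − 1.241×10^7×0.000361) / (0.09) = -11830 J.
Q = 0 ⇒ ΔU = −W_by = 11830 J.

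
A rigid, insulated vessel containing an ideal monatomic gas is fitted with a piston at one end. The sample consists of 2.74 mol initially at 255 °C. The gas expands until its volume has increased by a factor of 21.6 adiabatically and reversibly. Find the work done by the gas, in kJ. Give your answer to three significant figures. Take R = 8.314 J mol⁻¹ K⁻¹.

W ≈ 15.7 kJ

Adiabatic: T₁V₁^(γ−1) = T₂V₂^(γ−1) ⇒ T₂ = T₁ (V₁/V₂)^(γ−1).
γ = 5/3 for a monatomic ideal gas, so γ−1 = 2/3.
T₁ = 255 °C = 528.1 K.
T₂ = 528.1 × (1/21.6)^(2/3) = 68.1 K.
Q = 0, so ΔU = W_on_gas = nCᵥΔT with Cᵥ = R/(γ−1) = 12.47 J/(mol·K).
ΔU = 2.74 × 12.47 × (68.1 − 528.1) = -15720 J.
Work done by the gas = −ΔU = 15720 J.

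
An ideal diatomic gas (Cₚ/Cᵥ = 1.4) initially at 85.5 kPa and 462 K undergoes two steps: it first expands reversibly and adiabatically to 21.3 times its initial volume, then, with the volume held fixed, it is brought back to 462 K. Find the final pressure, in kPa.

Adiabatic step (PV^γ = const): P₂ = 85.5×(1/21.3)^(1.4) = 1.181 kPa; T₂ = 462×(1/21.3)^(0.4) = 135.9 K.
Isochoric: P₃ = P₂(T₃/T₂) = 1.181 × (462/135.9) = 4.014 kPa.

P₃ ≈ 4.01 kPa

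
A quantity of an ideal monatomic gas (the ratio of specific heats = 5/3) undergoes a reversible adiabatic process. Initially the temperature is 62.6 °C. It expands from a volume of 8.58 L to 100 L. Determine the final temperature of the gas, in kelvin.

For a reversible adiabat TV^(γ−1) is constant, so T₂ = T₁ (V₁/V₂)^(γ−1).
T₁ = 62.6 °C = 335.8 K.
T₂ = 335.8 × (8.58/100)^(2/3) = 65.31 K.

T₂ ≈ 65.3 K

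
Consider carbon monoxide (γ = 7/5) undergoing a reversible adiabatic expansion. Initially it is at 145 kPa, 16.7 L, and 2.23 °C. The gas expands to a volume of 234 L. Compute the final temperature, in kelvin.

Adiabatic: T₁V₁^(γ−1) = T₂V₂^(γ−1) ⇒ T₂ = T₁ (V₁/V₂)^(γ−1).
T₁ = 2.23 °C = 275.4 K.
T₂ = 275.4 × (16.7/234)^(2/5) = 95.79 K.

T₂ ≈ 95.8 K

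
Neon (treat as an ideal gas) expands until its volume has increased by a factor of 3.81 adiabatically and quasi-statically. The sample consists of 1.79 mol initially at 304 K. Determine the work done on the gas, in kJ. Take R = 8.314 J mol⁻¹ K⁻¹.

For a reversible adiabat TV^(γ−1) is constant, so T₂ = T₁ (V₁/V₂)^(γ−1).
γ = 5/3 for a monatomic ideal gas, so γ−1 = 2/3.
T₂ = 304 × (1/3.81)^(2/3) = 124.6 K.
Q = 0, so ΔU = W_on_gas = nCᵥΔT with Cᵥ = R/(γ−1) = 12.47 J/(mol·K).
ΔU = 1.79 × 12.47 × (124.6 − 304) = -4004 J.

W ≈ -4.00 kJ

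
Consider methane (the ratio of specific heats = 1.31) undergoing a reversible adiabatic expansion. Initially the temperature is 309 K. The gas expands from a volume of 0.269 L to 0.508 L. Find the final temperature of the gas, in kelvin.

For a reversible adiabat TV^(γ−1) is constant, so T₂ = T₁ (V₁/V₂)^(γ−1).
T₂ = 309 × (0.269/0.508)^(0.31) = 253.7 K.

T₂ ≈ 254 K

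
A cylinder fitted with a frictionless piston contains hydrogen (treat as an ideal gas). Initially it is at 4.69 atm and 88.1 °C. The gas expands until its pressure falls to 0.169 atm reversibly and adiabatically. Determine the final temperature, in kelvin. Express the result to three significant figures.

Along an adiabat T P^((1−γ)/γ) is constant, so T₂ = T₁ (P₂/P₁)^((γ−1)/γ).
For a diatomic ideal gas γ = 7/5, so (γ−1)/γ = 2/7.
T₁ = 88.1 °C = 361.2 K.
T₂ = 361.2 × (0.169/4.69)^(2/7) = 139.8 K.

T₂ ≈ 140 K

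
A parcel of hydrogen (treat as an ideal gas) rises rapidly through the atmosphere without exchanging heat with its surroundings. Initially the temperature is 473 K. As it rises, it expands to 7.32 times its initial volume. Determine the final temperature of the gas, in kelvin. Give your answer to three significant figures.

T₂ ≈ 213 K

For a reversible adiabat TV^(γ−1) is constant, so T₂ = T₁ (V₁/V₂)^(γ−1).
For a diatomic ideal gas γ = 7/5, so γ−1 = 2/5.
T₂ = 473 × (1/7.32)^(2/5) = 213.3 K.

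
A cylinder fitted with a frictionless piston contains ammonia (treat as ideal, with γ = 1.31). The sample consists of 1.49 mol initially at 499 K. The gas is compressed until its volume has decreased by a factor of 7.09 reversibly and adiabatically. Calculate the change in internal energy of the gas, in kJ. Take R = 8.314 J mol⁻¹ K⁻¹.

Adiabatic: T₁V₁^(γ−1) = T₂V₂^(γ−1) ⇒ T₂ = T₁ (V₁/V₂)^(γ−1).
T₂ = 499 × 7.09^(0.31) = 915.8 K.
Q = 0, so ΔU = W_on_gas = nCᵥΔT with Cᵥ = R/(γ−1) = 26.82 J/(mol·K).
ΔU = 1.49 × 26.82 × (915.8 − 499) = 16660 J.

ΔU ≈ 16.7 kJ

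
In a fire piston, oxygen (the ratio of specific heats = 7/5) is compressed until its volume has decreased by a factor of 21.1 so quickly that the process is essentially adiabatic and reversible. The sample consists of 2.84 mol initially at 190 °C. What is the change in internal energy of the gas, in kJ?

For a reversible adiabat TV^(γ−1) is constant, so T₂ = T₁ (V₁/V₂)^(γ−1).
T₁ = 190 °C = 463.1 K.
T₂ = 463.1 × 21.1^(2/5) = 1568 K.
Q = 0, so ΔU = W_on_gas = nCᵥΔT with Cᵥ = R/(γ−1) = 20.79 J/(mol·K).
ΔU = 2.84 × 20.79 × (1568 − 463.1) = 65240 J.

ΔU ≈ 65.2 kJ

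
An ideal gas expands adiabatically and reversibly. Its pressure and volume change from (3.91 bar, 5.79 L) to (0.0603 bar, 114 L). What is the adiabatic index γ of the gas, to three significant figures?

PV^γ = const ⇒ γ = ln(P₂/P₁) / ln(V₁/V₂).
γ = ln(0.0603/3.91) / ln(5.79/114) = 1.4.

γ ≈ 1.40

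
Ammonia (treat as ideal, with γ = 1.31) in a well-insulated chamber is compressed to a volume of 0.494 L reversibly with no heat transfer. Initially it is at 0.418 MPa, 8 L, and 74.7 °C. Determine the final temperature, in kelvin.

T₂ ≈ 825 K

For a reversible adiabat TV^(γ−1) is constant, so T₂ = T₁ (V₁/V₂)^(γ−1).
T₁ = 74.7 °C = 347.8 K.
T₂ = 347.8 × (8/0.494)^(0.31) = 824.7 K.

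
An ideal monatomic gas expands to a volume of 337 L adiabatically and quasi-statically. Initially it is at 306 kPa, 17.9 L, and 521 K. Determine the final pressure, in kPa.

P₂ ≈ 2.30 kPa

Adiabatic: P₁V₁^γ = P₂V₂^γ ⇒ P₂ = P₁ (V₁/V₂)^γ.
γ = 5/3 for a monatomic ideal gas.
P₂ = 306 × (17.9/337)^(5/3) = 2.297 kPa.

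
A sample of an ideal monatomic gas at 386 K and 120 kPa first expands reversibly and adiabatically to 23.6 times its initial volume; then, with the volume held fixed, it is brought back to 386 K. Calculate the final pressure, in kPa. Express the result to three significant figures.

P₃ ≈ 5.08 kPa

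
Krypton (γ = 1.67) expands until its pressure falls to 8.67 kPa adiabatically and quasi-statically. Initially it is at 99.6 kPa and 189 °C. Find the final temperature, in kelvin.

T₂ ≈ 174 K

Adiabatic: T₂/T₁ = (P₂/P₁)^((γ−1)/γ).
T₁ = 189 °C = 462.1 K.
T₂ = 462.1 × (8.67/99.6)^(0.401) = 173.5 K.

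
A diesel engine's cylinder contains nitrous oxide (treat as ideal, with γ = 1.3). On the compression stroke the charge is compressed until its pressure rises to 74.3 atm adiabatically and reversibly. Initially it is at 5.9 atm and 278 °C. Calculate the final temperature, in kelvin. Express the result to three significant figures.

Adiabatic: T₂/T₁ = (P₂/P₁)^((γ−1)/γ).
T₁ = 278 °C = 551.1 K.
T₂ = 551.1 × (74.3/5.9)^(0.231) = 988.9 K.

T₂ ≈ 989 K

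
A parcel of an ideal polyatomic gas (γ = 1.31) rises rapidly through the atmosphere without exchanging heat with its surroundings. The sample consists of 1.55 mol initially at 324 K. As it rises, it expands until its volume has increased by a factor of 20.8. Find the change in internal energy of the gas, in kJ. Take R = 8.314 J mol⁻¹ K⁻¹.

Adiabatic: T₁V₁^(γ−1) = T₂V₂^(γ−1) ⇒ T₂ = T₁ (V₁/V₂)^(γ−1).
T₂ = 324 × (1/20.8)^(0.31) = 126.5 K.
Q = 0, so ΔU = W_on_gas = nCᵥΔT with Cᵥ = R/(γ−1) = 26.82 J/(mol·K).
ΔU = 1.55 × 26.82 × (126.5 − 324) = -8212 J.

ΔU ≈ -8.21 kJ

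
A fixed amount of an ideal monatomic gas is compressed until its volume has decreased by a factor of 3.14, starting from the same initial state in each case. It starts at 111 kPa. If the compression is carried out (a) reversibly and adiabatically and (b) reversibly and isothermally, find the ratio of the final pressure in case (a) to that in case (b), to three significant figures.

P_adiabatic / P_isothermal ≈ 2.14

For a monatomic ideal gas γ = 5/3.
Isothermal: P_b = P₁(V₁/V₂) = 111×3.14.
Adiabatic: P_a = P₁(V₁/V₂)^γ = 111×3.14^(5/3).
P_a/P_b = (V₁/V₂)^(γ−1) = 3.14^(2/3) = 2.144.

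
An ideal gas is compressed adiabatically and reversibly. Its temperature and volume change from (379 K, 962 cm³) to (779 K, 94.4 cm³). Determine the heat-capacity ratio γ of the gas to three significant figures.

γ ≈ 1.31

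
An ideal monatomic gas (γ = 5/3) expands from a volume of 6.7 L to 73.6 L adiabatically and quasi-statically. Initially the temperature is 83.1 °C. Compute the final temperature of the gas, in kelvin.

T₂ ≈ 72.1 K

Adiabatic: T₁V₁^(γ−1) = T₂V₂^(γ−1) ⇒ T₂ = T₁ (V₁/V₂)^(γ−1).
T₁ = 83.1 °C = 356.2 K.
T₂ = 356.2 × (6.7/73.6)^(2/3) = 72.09 K.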